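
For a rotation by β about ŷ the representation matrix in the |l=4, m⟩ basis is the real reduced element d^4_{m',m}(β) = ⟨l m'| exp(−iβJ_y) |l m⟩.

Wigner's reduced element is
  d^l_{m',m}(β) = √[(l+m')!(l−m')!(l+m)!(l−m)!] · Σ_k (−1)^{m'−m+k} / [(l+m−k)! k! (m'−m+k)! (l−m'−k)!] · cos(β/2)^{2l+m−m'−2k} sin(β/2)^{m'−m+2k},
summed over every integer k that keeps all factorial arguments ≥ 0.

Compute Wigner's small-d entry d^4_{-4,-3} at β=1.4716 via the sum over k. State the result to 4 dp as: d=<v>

d^4_{-4,-3}(β=1.4716) via Wigner's sum:
c=cos(1.4716/2)=0.741294, s=sin(1.4716/2)=0.671180; N=√[1·40320·1·5040]=14255.272709
k∈{1} keeps every argument non-negative
  k=1: (−1)^0·14255.2727/(5040)·0.7413^7·0.6712^1 = +0.233517
d^4_{-4,-3}(1.4716) = +0.233517

d=0.2335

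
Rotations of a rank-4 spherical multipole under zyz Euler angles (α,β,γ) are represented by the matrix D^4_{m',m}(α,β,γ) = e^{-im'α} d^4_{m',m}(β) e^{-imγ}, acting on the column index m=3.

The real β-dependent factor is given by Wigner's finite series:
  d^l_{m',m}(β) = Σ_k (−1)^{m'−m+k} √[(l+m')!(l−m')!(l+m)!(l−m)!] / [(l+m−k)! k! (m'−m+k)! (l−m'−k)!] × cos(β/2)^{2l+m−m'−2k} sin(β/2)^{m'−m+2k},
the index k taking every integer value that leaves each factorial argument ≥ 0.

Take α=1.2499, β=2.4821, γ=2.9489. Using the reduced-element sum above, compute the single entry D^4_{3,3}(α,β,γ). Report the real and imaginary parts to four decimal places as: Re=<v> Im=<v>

D^4_{3,3}(1.2499,2.4821,2.9489) = e^{-i·3·1.2499}·d^4_{3,3}(2.4821)·e^{-i·3·2.9489}. Compute d first:
With c≡cos(β/2)=0.323803 and s≡sin(β/2)=0.946125, N=[5040·1·5040·1]^{1/2}=5040.000000
Admissible k: 0..1 (factorial args all ≥0)
  k=0: (−1)^0·5040.0000/(5040)·0.3238^8·0.9461^0 = +0.000121
  k=1: (−1)^1·5040.0000/(720)·0.3238^6·0.9461^2 = -0.007222
d^4_{3,3}(2.4821) = +0.000121 -0.007222 = -0.007102
Attach z-rotation phases: D = e^{-i(3)(1.2499)}·(-0.007102)·e^{-i(3)(2.9489)} = -0.007098+0.000213i

Re=-0.0071 Im=0.0002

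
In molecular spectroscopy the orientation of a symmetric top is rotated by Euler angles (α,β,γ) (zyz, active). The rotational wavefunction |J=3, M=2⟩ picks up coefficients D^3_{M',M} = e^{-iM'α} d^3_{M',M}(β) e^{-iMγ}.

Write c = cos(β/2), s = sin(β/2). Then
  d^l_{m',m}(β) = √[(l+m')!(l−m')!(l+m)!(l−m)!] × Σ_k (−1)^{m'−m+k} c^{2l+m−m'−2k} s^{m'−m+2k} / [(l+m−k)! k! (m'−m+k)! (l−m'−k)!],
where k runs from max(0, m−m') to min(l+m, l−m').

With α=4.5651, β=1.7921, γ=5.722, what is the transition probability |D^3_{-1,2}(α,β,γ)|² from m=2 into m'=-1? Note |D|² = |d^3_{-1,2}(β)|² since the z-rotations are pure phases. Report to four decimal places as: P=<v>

First d^3_{-1,2}(β=1.7921), then the phase factors e^{-i(-1)α} and e^{-i(2)γ}:
Half-angle: c=0.624699, s=0.780865. N=√(2·24·120·1)=75.894664
k∈{3,4} keeps every argument non-negative
  k=3: (−1)^0·75.8947/(12)·0.6247^3·0.7809^3 = +0.734128
  k=4: (−1)^1·75.8947/(24)·0.6247^1·0.7809^5 = -0.573525
d^3_{-1,2}(1.7921) = +0.734128 -0.573525 = +0.160603
|D^3_{-1,2}|² = |d^3_{-1,2}(β)|² = (+0.160603)² = 0.025793 (the z-rotation phases have unit modulus)

P=0.0258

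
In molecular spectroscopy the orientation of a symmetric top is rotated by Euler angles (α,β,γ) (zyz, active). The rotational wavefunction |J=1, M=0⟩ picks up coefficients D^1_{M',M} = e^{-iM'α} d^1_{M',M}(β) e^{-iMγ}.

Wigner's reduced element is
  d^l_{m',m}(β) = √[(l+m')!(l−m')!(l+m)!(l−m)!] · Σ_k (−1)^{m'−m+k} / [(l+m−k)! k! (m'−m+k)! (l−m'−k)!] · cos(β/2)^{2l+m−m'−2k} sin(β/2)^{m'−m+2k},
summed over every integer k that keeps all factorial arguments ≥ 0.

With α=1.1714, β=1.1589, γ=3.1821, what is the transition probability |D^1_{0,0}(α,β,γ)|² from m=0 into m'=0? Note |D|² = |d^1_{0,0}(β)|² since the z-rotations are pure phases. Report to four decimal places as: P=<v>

First d^1_{0,0}(β=1.1589), then the phase factors e^{-i(0)α} and e^{-i(0)γ}:
Half-angle: c=0.836764, s=0.547564. N=√(1·1·1·1)=1.000000
k: max(0,(0)−(0))=0 … min(1+(0),1−(0))=1
  k=0: (−1)^0·1.0000/(1)·0.8368^2·0.5476^0 = +0.700174
  k=1: (−1)^1·1.0000/(1)·0.8368^0·0.5476^2 = -0.299826
d^1_{0,0}(1.1589) = +0.700174 -0.299826 = +0.400348
|D^1_{0,0}|² = |d^1_{0,0}(β)|² = (+0.400348)² = 0.160278 (the z-rotation phases have unit modulus)

P=0.1603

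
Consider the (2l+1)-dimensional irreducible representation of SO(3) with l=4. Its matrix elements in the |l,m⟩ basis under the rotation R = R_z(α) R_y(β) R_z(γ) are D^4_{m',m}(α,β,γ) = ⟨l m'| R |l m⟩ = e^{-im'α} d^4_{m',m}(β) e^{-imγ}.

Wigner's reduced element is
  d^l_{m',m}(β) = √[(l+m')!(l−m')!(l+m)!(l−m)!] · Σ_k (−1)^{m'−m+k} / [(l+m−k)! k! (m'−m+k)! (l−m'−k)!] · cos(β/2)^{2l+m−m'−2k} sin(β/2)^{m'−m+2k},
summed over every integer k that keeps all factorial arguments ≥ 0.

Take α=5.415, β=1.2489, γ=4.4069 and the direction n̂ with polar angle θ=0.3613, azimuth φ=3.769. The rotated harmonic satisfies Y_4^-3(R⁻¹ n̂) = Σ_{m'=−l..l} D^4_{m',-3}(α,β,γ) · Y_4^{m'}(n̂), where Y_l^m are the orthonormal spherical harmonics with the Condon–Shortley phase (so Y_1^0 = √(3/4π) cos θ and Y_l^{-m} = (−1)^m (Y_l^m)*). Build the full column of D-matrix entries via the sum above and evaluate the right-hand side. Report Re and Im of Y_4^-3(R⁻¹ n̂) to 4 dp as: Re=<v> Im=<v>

Re=-0.2695 Im=0.1370

Need the full column D^4_{m',-3} for m'=−4..4 at α=5.415, β=1.2489, γ=4.4069.
cos(β/2)=0.811285, sin(β/2)=0.584651
d^4_{-4,-3}: single k=1 term ⇒ +0.382521;  D = -0.362718-0.121483i
d^4_{-3,-3}: k∈[0..1] ⇒ +0.187666 -0.682231 = -0.494565;  D = +0.183183+0.459389i
d^4_{-2,-3}: k∈[0..1] ⇒ -0.506028 +0.788392 = +0.282365;  D = +0.132578-0.249305i
d^4_{-1,-3}: k∈[0..1] ⇒ +0.773578 -0.669576 = +0.104002;  D = +0.101633-0.022072i
d^4_{0,-3}: k∈[0..1] ⇒ -0.831039 +0.431587 = -0.399452;  D = -0.316948-0.243117i
d^4_{1,-3}: k∈[0..1] ⇒ +0.669576 -0.208640 = +0.460935;  D = +0.022246+0.460398i
d^4_{2,-3}: k∈[0..1] ⇒ -0.409439 +0.070879 = -0.338561;  D = +0.247515-0.230997i
d^4_{3,-3}: k∈[0..1] ⇒ +0.184003 -0.013651 = +0.170352;  D = -0.169182-0.019935i
d^4_{4,-3}: single k=0 term ⇒ -0.053579;  D = +0.029601+0.044660i
Y_4^{m'}(θ=0.3613,φ=3.769) and Σ D·Y over m':
  (-0.3627-0.1215i)·(-0.0056-0.0041i)  (+0.1832+0.4594i)·(+0.0158+0.0492i)  (+0.1326-0.2493i)·(+0.0666-0.2036i)  (+0.1016-0.0221i)·(-0.3958+0.2870i)  (-0.3169-0.2431i)·(+0.3754+0.0000i)  (+0.0222+0.4604i)·(+0.3958+0.2870i)  (+0.2475-0.2310i)·(+0.0666+0.2036i)  (-0.1692-0.0199i)·(-0.0158+0.0492i)  (+0.0296+0.0447i)·(-0.0056+0.0041i)
Y_4^-3(R⁻¹ n̂) = -0.269489+0.137004i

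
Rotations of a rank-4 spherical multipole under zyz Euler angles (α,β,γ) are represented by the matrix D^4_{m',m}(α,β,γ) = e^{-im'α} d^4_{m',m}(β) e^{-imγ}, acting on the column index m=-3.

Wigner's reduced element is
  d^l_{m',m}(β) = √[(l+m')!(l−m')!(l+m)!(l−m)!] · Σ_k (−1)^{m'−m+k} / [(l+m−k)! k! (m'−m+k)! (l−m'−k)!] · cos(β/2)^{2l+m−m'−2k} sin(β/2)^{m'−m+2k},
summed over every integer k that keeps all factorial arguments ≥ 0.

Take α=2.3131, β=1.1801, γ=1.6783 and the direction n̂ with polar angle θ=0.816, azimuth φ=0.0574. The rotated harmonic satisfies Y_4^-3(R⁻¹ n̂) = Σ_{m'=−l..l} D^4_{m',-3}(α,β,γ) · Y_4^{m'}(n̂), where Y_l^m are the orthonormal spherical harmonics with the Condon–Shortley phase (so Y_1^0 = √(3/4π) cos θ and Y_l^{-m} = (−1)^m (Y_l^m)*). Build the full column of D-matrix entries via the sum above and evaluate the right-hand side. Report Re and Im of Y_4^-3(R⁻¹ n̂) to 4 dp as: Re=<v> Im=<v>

Need the full column D^4_{m',-3} for m'=−4..4 at α=2.3131, β=1.1801, γ=1.6783.
cos(β/2)=0.830913, sin(β/2)=0.556403
d^4_{-4,-3}: single k=1 term ⇒ +0.430351;  D = -0.064367+0.425510i
d^4_{-3,-3}: k∈[0..1] ⇒ +0.227219 -0.713196 = -0.485978;  D = -0.403231+0.271255i
d^4_{-2,-3}: k∈[0..1] ⇒ -0.569300 +0.765826 = +0.196525;  D = -0.191063-0.046012i
d^4_{-1,-3}: k∈[0..1] ⇒ +0.808689 -0.604362 = +0.204326;  D = +0.099030+0.178724i
d^4_{0,-3}: k∈[0..1] ⇒ -0.807251 +0.361973 = -0.445278;  D = -0.141131+0.422321i
d^4_{1,-3}: k∈[0..1] ⇒ +0.604362 -0.162598 = +0.441764;  D = -0.403407+0.180050i
d^4_{2,-3}: k∈[0..1] ⇒ -0.343398 +0.051327 = -0.292071;  D = -0.268015-0.116074i
d^4_{3,-3}: k∈[0..1] ⇒ +0.143398 -0.009186 = +0.134213;  D = -0.043948-0.126813i
d^4_{4,-3}: single k=0 term ⇒ -0.038799;  D = +0.018427-0.034144i
Y_4^{m'}(θ=0.816,φ=0.0574) and Σ D·Y over m':
  (-0.0644+0.4255i)·(+0.1213-0.0284i)  (-0.4032+0.2713i)·(+0.3265-0.0568i)  (-0.1911-0.0460i)·(+0.4031-0.0465i)  (+0.0990+0.1787i)·(+0.0674-0.0039i)  (-0.1411+0.4223i)·(-0.3565+0.0000i)  (-0.4034+0.1801i)·(-0.0674-0.0039i)  (-0.2680-0.1161i)·(+0.4031+0.0465i)  (-0.0439-0.1268i)·(-0.3265-0.0568i)  (+0.0184-0.0341i)·(+0.1213+0.0284i)
Y_4^-3(R⁻¹ n̂) = -0.197870-0.013179i

Re=-0.1979 Im=-0.0132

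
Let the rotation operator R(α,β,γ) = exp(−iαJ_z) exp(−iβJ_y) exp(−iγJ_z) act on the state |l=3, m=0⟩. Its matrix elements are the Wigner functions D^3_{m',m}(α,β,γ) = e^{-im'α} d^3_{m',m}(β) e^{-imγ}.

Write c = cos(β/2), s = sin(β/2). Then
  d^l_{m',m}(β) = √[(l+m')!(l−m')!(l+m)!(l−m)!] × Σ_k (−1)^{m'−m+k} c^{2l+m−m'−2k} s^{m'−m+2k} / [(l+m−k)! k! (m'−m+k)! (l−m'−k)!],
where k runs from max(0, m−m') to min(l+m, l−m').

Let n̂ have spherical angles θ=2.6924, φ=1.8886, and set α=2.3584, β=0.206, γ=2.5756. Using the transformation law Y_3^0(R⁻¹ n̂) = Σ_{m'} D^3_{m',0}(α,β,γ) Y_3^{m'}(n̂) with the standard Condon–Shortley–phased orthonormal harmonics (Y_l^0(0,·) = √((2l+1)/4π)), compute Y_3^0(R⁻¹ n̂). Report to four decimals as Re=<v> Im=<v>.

Re=-0.0660 Im=0.0000

Need the full column D^3_{m',0} for m'=−3..3 at α=2.3584, β=0.206, γ=2.5756.
cos(β/2)=0.994700, sin(β/2)=0.102818
d^3_{-3,0}: single k=3 term ⇒ +0.004784;  D = +0.003360+0.003405i
d^3_{-2,0}: k∈[2..3] ⇒ +0.056685 -0.000606 = +0.056079;  D = +0.000247-0.056079i
d^3_{-1,0}: k∈[1..3] ⇒ +0.346833 -0.011117 +0.000040 = +0.335756;  D = -0.237938+0.236891i
d^3_{0,0}: k∈[0..3] ⇒ +0.968619 -0.093143 +0.000995 -0.000001 = +0.876471;  D = +0.876471+0.000000i
d^3_{1,0}: k∈[0..2] ⇒ -0.346833 +0.011117 -0.000040 = -0.335756;  D = +0.237938+0.236891i
d^3_{2,0}: k∈[0..1] ⇒ +0.056685 -0.000606 = +0.056079;  D = +0.000247+0.056079i
d^3_{3,0}: single k=0 term ⇒ -0.004784;  D = -0.003360+0.003405i
Y_3^{m'}(θ=2.6924,φ=1.8886) and Σ D·Y over m':
  (+0.0034+0.0034i)·(+0.0279+0.0198i)  (+0.0002-0.0561i)·(+0.1397-0.1031i)  (-0.2379+0.2369i)·(-0.1341-0.4076i)  (+0.8765+0.0000i)·(-0.3554+0.0000i)  (+0.2379+0.2369i)·(+0.1341-0.4076i)  (+0.0002+0.0561i)·(+0.1397+0.1031i)  (-0.0034+0.0034i)·(-0.0279+0.0198i)
Y_3^0(R⁻¹ n̂) = -0.066027+0.000000i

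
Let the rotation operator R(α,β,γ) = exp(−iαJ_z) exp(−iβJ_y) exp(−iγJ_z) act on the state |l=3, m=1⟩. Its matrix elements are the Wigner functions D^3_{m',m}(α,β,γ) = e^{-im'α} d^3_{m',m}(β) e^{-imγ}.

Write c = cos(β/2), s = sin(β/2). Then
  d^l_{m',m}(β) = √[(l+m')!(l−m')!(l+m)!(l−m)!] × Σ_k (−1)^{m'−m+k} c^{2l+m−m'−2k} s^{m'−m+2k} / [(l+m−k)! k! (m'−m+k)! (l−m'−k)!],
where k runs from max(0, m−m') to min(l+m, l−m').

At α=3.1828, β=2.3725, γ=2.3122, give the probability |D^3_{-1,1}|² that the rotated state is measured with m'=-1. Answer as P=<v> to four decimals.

P=0.0090

D^3_{-1,1}(3.1828,2.3725,2.3122) = e^{-i·-1·3.1828}·d^3_{-1,1}(2.3725)·e^{-i·1·2.3122}. Compute d first:
With c≡cos(β/2)=0.375139 and s≡sin(β/2)=0.926969, N=[2·24·24·2]^{1/2}=48.000000
k∈{2,3,4} keeps every argument non-negative
  k=2: (−1)^0·48.0000/(8)·0.3751^4·0.9270^2 = +0.102105
  k=3: (−1)^1·48.0000/(6)·0.3751^2·0.9270^4 = -0.831254
  k=4: (−1)^2·48.0000/(48)·0.3751^0·0.9270^6 = +0.634440
d^3_{-1,1}(2.3725) = +0.102105 -0.831254 +0.634440 = -0.094709
|D^3_{-1,1}|² = |d^3_{-1,1}(β)|² = (-0.094709)² = 0.008970 (the z-rotation phases have unit modulus)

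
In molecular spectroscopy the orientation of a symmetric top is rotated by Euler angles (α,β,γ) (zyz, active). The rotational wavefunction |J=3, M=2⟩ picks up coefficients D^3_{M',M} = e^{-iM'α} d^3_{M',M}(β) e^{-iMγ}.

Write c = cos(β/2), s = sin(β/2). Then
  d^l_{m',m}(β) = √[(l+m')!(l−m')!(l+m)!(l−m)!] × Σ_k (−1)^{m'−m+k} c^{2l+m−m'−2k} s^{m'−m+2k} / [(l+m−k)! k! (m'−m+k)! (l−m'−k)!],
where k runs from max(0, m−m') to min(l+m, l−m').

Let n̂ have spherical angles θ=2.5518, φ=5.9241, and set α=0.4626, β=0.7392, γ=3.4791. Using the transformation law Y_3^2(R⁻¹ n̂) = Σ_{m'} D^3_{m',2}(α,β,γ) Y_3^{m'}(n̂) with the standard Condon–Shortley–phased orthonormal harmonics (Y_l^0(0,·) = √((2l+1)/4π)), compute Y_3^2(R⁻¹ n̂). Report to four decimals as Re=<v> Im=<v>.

Re=0.0024 Im=0.3196

Need the full column D^3_{m',2} for m'=−3..3 at α=0.4626, β=0.7392, γ=3.4791.
cos(β/2)=0.932472, sin(β/2)=0.361242
d^3_{-3,2}: single k=5 term ⇒ +0.014051;  D = +0.010630+0.009189i
d^3_{-2,2}: k∈[4..5] ⇒ +0.074035 -0.002222 = +0.071813;  D = +0.069577+0.017780i
d^3_{-1,2}: k∈[3..4] ⇒ +0.241732 -0.018140 = +0.223592;  D = +0.218567-0.047138i
d^3_{0,2}: k∈[2..3] ⇒ +0.540383 -0.081101 = +0.459281;  D = +0.358560-0.287009i
d^3_{1,2}: k∈[1..2] ⇒ +0.805337 -0.241732 = +0.563605;  D = +0.236579-0.511548i
d^3_{2,2}: k∈[0..1] ⇒ +0.657377 -0.493299 = +0.164078;  D = -0.004826-0.164007i
d^3_{3,2}: single k=0 term ⇒ -0.623811;  D = +0.294692+0.549816i
Y_3^{m'}(θ=2.5518,φ=5.9241) and Σ D·Y over m':
  (+0.0106+0.0092i)·(+0.0340+0.0632i)  (+0.0696+0.0178i)·(-0.1978-0.1729i)  (+0.2186-0.0471i)·(+0.4128+0.1550i)  (+0.3586-0.2870i)·(-0.1406+0.0000i)  (+0.2366-0.5115i)·(-0.4128+0.1550i)  (-0.0048-0.1640i)·(-0.1978+0.1729i)  (+0.2947+0.5498i)·(-0.0340+0.0632i)
Y_3^2(R⁻¹ n̂) = +0.002354+0.319592i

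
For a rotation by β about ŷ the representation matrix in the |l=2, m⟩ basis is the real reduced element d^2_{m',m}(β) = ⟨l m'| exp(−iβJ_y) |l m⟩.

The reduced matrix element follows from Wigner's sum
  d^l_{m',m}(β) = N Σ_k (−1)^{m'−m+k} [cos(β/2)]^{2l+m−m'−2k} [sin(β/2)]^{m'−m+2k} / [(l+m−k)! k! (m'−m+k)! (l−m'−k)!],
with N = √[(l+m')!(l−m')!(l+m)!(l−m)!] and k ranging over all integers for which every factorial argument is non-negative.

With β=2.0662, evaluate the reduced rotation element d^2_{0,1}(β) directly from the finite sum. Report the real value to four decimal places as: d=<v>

d=-0.5122

d^2_{0,1}(β=2.0662) via Wigner's sum:
c=cos(2.0662/2)=0.512159, s=sin(2.0662/2)=0.858891; N=√[2·2·6·1]=4.898979
k∈{1,2} keeps every argument non-negative
  k=1: (−1)^0·4.8990/(2)·0.5122^3·0.8589^1 = +0.282636
  k=2: (−1)^1·4.8990/(2)·0.5122^1·0.8589^3 = -0.794866
d^2_{0,1}(2.0662) = +0.282636 -0.794866 = -0.512230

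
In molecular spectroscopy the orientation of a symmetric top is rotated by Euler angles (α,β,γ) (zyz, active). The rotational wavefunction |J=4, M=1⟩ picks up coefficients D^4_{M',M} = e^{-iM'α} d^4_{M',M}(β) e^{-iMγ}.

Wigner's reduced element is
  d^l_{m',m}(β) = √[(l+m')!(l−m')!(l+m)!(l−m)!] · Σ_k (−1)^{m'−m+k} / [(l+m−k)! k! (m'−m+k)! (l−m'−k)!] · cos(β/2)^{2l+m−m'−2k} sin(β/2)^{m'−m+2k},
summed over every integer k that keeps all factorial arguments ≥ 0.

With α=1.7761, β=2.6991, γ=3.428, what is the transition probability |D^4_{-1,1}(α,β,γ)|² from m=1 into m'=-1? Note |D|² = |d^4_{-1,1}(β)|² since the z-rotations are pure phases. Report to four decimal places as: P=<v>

D^4_{-1,1}(1.7761,2.6991,3.428) = e^{-i·-1·1.7761}·d^4_{-1,1}(2.6991)·e^{-i·1·3.428}. Compute d first:
With c≡cos(β/2)=0.219446 and s≡sin(β/2)=0.975625, N=[6·120·120·6]^{1/2}=720.000000
k: max(0,(1)−(-1))=2 … min(4+(1),4−(-1))=5
  k=2: (−1)^0·720.0000/(72)·0.2194^6·0.9756^2 = +0.001063
  k=3: (−1)^1·720.0000/(24)·0.2194^4·0.9756^4 = -0.063032
  k=4: (−1)^2·720.0000/(48)·0.2194^2·0.9756^6 = +0.622934
  k=5: (−1)^3·720.0000/(720)·0.2194^0·0.9756^8 = -0.820847
d^4_{-1,1}(2.6991) = +0.001063 -0.063032 +0.622934 -0.820847 = -0.259882
|D^4_{-1,1}|² = |d^4_{-1,1}(β)|² = (-0.259882)² = 0.067539 (the z-rotation phases have unit modulus)

P=0.0675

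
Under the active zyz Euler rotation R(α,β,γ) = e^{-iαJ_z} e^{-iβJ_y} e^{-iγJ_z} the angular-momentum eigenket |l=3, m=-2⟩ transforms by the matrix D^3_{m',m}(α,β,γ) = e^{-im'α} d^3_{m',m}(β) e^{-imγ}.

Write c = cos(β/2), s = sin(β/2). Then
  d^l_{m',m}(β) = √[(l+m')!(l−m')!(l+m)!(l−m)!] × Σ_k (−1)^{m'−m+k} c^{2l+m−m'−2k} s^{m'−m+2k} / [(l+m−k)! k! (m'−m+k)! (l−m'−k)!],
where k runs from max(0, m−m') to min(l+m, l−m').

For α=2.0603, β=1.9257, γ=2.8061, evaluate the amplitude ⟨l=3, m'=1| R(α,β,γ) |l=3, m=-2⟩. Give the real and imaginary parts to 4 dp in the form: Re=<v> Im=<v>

Split into d^3_{1,-2}(β=1.9257) × two z-phases.
c=cos(1.9257/2)=0.571183, s=sin(1.9257/2)=0.820823; N=√[24·2·1·120]=75.894664
k: max(0,(-2)−(1))=0 … min(3+(-2),3−(1))=1
  k=0: (−1)^3·75.8947/(12)·0.5712^3·0.8208^3 = -0.651784
  k=1: (−1)^4·75.8947/(24)·0.5712^1·0.8208^5 = +0.673011
d^3_{1,-2}(1.9257) = -0.651784 +0.673011 = +0.021227
Attach z-rotation phases: D = e^{-i(1)(2.0603)}·(+0.021227)·e^{-i(-2)(2.8061)} = -0.019465-0.008467i

Re=-0.0195 Im=-0.0085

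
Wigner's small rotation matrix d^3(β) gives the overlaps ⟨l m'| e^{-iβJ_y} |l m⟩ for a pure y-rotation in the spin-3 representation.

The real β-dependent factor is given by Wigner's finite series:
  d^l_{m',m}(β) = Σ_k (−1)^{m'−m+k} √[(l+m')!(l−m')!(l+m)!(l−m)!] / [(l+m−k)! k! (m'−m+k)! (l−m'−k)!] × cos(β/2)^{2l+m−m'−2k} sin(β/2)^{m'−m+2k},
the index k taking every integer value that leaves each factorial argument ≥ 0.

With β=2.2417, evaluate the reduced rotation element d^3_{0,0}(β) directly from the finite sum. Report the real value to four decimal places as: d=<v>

d^3_{0,0}(β=2.2417) via Wigner's sum:
Half-angle: c=0.434917, s=0.900470. N=√(6·6·6·6)=36.000000
k: max(0,(0)−(0))=0 … min(3+(0),3−(0))=3
  k=0: (−1)^0·36.0000/(36)·0.4349^6·0.9005^0 = +0.006768
  k=1: (−1)^1·36.0000/(4)·0.4349^4·0.9005^2 = -0.261101
  k=2: (−1)^2·36.0000/(4)·0.4349^2·0.9005^4 = +1.119267
  k=3: (−1)^3·36.0000/(36)·0.4349^0·0.9005^6 = -0.533110
d^3_{0,0}(2.2417) = +0.006768 -0.261101 +1.119267 -0.533110 = +0.331824

d=0.3318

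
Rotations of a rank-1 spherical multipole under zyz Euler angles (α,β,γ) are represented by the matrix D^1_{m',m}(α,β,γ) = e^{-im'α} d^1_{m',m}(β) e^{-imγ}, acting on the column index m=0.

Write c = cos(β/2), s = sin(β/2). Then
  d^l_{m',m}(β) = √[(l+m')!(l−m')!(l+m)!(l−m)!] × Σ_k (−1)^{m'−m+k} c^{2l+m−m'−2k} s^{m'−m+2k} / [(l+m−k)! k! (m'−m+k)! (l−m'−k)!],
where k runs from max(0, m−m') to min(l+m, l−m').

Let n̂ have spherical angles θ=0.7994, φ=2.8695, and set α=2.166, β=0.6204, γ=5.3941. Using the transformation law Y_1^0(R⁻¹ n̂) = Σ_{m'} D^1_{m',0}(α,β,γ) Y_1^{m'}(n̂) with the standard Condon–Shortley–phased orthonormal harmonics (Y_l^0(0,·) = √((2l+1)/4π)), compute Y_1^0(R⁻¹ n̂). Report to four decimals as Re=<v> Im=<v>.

Need the full column D^1_{m',0} for m'=−1..1 at α=2.166, β=0.6204, γ=5.3941.
cos(β/2)=0.952273, sin(β/2)=0.305249
d^1_{-1,0}: single k=1 term ⇒ +0.411084;  D = -0.230486+0.340392i
d^1_{0,0}: k∈[0..1] ⇒ +0.906823 -0.093177 = +0.813646;  D = +0.813646+0.000000i
d^1_{1,0}: single k=0 term ⇒ -0.411084;  D = +0.230486+0.340392i
Y_1^{m'}(θ=0.7994,φ=2.8695) and Σ D·Y over m':
  (-0.2305+0.3404i)·(-0.2386-0.0666i)  (+0.8136+0.0000i)·(+0.3406+0.0000i)  (+0.2305+0.3404i)·(+0.2386-0.0666i)
Y_1^0(R⁻¹ n̂) = +0.432446+0.000000i

Re=0.4324 Im=0.0000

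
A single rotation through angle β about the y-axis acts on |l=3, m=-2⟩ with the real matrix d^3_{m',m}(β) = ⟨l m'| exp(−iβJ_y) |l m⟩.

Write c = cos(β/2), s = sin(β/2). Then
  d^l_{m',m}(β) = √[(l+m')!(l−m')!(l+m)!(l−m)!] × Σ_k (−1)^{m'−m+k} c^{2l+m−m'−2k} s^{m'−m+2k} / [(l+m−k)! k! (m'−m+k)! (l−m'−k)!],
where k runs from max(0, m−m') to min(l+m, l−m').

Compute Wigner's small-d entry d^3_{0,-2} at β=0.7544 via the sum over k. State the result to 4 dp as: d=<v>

d^3_{0,-2}(β=0.7544) via Wigner's sum:
With c≡cos(β/2)=0.929700 and s≡sin(β/2)=0.368319, N=[6·6·1·120]^{1/2}=65.726707
k: max(0,(-2)−(0))=0 … min(3+(-2),3−(0))=1
  k=0: (−1)^2·65.7267/(12)·0.9297^4·0.3683^2 = +0.555110
  k=1: (−1)^3·65.7267/(12)·0.9297^2·0.3683^4 = -0.087125
d^3_{0,-2}(0.7544) = +0.555110 -0.087125 = +0.467985

d=0.4680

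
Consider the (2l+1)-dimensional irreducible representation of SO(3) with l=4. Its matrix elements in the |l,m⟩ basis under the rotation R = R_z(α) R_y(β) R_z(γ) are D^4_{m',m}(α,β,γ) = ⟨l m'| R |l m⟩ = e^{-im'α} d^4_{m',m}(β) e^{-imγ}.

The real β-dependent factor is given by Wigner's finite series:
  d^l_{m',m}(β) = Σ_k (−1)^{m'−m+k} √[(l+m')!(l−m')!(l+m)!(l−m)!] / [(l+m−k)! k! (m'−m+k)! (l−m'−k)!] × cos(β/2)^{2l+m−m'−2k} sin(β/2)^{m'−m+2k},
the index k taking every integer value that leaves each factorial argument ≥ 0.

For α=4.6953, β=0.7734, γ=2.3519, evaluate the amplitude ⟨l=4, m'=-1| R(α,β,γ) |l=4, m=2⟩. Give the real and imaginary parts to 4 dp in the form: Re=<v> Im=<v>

Re=0.3926 Im=-0.0033

First d^4_{-1,2}(β=0.7734), then the phase factors e^{-i(-1)α} and e^{-i(2)γ}:
With c≡cos(β/2)=0.926159 and s≡sin(β/2)=0.377134, N=[6·120·720·2]^{1/2}=1018.233765
The bounds max(0,m−m')=3 and min(l+m,l−m')=5 give 3 terms
  k=3: (−1)^0·1018.2338/(72)·0.9262^5·0.3771^3 = +0.516927
  k=4: (−1)^1·1018.2338/(48)·0.9262^3·0.3771^5 = -0.128571
  k=5: (−1)^2·1018.2338/(240)·0.9262^1·0.3771^7 = +0.004264
d^4_{-1,2}(0.7734) = +0.516927 -0.128571 +0.004264 = +0.392620
D = (-0.017088-0.999854i)·(+0.392620)·(-0.008589+0.999963i) = +0.392606-0.003337i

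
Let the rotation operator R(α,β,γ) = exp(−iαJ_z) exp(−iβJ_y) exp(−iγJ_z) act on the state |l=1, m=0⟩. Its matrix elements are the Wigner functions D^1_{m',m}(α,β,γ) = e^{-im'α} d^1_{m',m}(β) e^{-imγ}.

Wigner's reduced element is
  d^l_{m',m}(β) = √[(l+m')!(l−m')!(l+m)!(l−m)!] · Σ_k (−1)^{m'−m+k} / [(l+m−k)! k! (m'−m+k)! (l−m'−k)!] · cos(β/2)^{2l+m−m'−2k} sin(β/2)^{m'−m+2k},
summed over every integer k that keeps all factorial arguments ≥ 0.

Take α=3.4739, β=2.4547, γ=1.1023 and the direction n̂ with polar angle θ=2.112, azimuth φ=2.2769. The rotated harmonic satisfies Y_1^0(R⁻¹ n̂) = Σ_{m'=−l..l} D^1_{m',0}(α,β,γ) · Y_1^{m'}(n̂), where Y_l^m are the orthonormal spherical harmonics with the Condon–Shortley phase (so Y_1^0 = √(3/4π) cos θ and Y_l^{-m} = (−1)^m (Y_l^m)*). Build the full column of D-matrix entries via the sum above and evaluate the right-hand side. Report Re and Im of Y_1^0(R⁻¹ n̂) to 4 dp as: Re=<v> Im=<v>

Re=0.2916 Im=0.0000

Need the full column D^1_{m',0} for m'=−1..1 at α=3.4739, β=2.4547, γ=1.1023.
cos(β/2)=0.336734, sin(β/2)=0.941600
d^1_{-1,0}: single k=1 term ⇒ +0.448403;  D = -0.423872-0.146280i
d^1_{0,0}: k∈[0..1] ⇒ +0.113390 -0.886610 = -0.773220;  D = -0.773220+0.000000i
d^1_{1,0}: single k=0 term ⇒ -0.448403;  D = +0.423872-0.146280i
Y_1^{m'}(θ=2.112,φ=2.2769) and Σ D·Y over m':
  (-0.4239-0.1463i)·(-0.1921-0.2253i)  (-0.7732+0.0000i)·(-0.2517+0.0000i)  (+0.4239-0.1463i)·(+0.1921-0.2253i)
Y_1^0(R⁻¹ n̂) = +0.291600+0.000000i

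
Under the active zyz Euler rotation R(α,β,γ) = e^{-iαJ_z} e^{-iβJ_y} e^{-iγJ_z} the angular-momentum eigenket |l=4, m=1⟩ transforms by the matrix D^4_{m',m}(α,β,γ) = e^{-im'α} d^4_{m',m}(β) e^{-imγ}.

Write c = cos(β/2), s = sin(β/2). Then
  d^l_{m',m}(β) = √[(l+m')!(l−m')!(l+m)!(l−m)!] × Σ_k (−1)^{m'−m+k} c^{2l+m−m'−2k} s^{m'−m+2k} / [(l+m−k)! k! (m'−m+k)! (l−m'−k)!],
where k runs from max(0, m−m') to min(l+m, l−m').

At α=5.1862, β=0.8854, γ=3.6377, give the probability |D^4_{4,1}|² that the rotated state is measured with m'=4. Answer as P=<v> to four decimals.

D^4_{4,1}(5.1862,0.8854,3.6377) = e^{-i·4·5.1862}·d^4_{4,1}(0.8854)·e^{-i·1·3.6377}. Compute d first:
c=cos(0.8854/2)=0.903598, s=sin(0.8854/2)=0.428381; N=√[40320·1·120·6]=5387.986637
Admissible k: 0..0 (factorial args all ≥0)
  k=0: (−1)^3·5387.9866/(720)·0.9036^5·0.4284^3 = -0.354373
d^4_{4,1}(0.8854) = -0.354373
|D^4_{4,1}|² = |d^4_{4,1}(β)|² = (-0.354373)² = 0.125580 (the z-rotation phases have unit modulus)

P=0.1256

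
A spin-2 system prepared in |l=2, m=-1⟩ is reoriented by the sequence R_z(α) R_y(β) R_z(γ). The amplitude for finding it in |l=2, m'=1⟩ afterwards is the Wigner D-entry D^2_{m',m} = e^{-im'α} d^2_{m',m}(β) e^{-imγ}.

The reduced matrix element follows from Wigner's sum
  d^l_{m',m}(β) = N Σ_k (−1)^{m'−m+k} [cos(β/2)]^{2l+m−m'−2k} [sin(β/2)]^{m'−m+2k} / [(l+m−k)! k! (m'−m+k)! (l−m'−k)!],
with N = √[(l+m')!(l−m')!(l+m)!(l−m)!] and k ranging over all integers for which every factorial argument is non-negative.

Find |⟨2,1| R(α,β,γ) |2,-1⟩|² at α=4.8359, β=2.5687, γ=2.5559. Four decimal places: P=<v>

P=0.3923

First d^2_{1,-1}(β=2.5687), then the phase factors e^{-i(1)α} and e^{-i(-1)γ}:
Half-angle: c=0.282545, s=0.959254. N=√(6·1·1·6)=6.000000
Admissible k: 0..1 (factorial args all ≥0)
  k=0: (−1)^2·6.0000/(2)·0.2825^2·0.9593^2 = +0.220376
  k=1: (−1)^3·6.0000/(6)·0.2825^0·0.9593^4 = -0.846710
d^2_{1,-1}(2.5687) = +0.220376 -0.846710 = -0.626334
|D^2_{1,-1}|² = |d^2_{1,-1}(β)|² = (-0.626334)² = 0.392294 (the z-rotation phases have unit modulus)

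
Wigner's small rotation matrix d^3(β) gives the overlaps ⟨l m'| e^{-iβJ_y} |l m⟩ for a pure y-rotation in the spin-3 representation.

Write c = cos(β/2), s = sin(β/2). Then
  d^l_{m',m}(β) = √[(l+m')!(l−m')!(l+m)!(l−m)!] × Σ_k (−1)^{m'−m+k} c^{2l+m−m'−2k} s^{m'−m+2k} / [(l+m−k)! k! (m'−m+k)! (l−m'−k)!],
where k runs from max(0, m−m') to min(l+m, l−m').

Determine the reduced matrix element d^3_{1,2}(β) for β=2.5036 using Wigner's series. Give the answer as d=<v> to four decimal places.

d=-0.1579

d^3_{1,2}(β=2.5036) via Wigner's sum:
c=cos(2.5036/2)=0.313614, s=sin(2.5036/2)=0.949551; N=√[24·2·120·1]=75.894664
k: max(0,(2)−(1))=1 … min(3+(2),3−(1))=2
  k=1: (−1)^0·75.8947/(24)·0.3136^5·0.9496^1 = +0.009109
  k=2: (−1)^1·75.8947/(12)·0.3136^3·0.9496^3 = -0.167020
d^3_{1,2}(2.5036) = +0.009109 -0.167020 = -0.157911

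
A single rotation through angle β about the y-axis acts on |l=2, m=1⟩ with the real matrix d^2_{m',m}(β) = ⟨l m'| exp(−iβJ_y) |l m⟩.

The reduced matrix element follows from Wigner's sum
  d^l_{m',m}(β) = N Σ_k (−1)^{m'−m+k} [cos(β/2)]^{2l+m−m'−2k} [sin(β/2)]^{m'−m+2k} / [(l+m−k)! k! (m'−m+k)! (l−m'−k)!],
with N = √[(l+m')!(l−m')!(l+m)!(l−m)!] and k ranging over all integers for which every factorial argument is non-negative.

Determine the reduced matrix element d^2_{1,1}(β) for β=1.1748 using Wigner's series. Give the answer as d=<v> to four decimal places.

d=-0.1584

d^2_{1,1}(β=1.1748) via Wigner's sum:
c=cos(1.1748/2)=0.832384, s=sin(1.1748/2)=0.554199; N=√[6·1·6·1]=6.000000
Admissible k: 0..1 (factorial args all ≥0)
  k=0: (−1)^0·6.0000/(6)·0.8324^4·0.5542^0 = +0.480060
  k=1: (−1)^1·6.0000/(2)·0.8324^2·0.5542^2 = -0.638411
d^2_{1,1}(1.1748) = +0.480060 -0.638411 = -0.158350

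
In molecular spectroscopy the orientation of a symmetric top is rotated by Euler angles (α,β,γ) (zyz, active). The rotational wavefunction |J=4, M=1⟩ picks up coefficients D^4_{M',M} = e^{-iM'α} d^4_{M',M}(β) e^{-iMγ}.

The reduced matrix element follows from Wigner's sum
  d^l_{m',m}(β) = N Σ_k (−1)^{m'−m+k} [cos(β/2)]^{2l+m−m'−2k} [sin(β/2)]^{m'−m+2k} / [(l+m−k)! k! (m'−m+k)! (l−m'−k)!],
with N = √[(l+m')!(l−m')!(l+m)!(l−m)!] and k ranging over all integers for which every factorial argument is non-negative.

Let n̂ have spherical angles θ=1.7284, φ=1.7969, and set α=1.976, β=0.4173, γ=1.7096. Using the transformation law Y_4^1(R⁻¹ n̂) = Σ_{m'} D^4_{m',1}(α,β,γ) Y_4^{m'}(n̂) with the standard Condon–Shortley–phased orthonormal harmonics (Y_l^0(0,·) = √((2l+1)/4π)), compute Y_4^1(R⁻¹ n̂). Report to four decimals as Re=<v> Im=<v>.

Re=-0.0928 Im=-0.2787

Need the full column D^4_{m',1} for m'=−4..4 at α=1.976, β=0.4173, γ=1.7096.
cos(β/2)=0.978311, sin(β/2)=0.207139
d^4_{-4,1}: single k=5 term ⇒ +0.002672;  D = +0.002661-0.000237i
d^4_{-3,1}: k∈[4..5] ⇒ +0.022309 -0.000600 = +0.021709;  D = -0.010293-0.019114i
d^4_{-2,1}: k∈[3..5] ⇒ +0.112639 -0.007574 +0.000068 = +0.105132;  D = -0.065418+0.082300i
d^4_{-1,1}: k∈[2..5] ⇒ +0.376173 -0.050592 +0.001134 -0.000003 = +0.326712;  D = +0.315187+0.086010i
d^4_{0,1}: k∈[1..4] ⇒ +0.794543 -0.213717 +0.009581 -0.000072 = +0.590335;  D = -0.081678-0.584658i
d^4_{1,1}: k∈[0..3] ⇒ +0.839106 -0.564260 +0.050592 -0.000756 = +0.324682;  D = -0.277812+0.168045i
d^4_{2,1}: k∈[0..2] ⇒ -0.753770 +0.168958 -0.005050 = -0.589861;  D = -0.479531-0.343491i
d^4_{3,1}: k∈[0..1] ⇒ +0.298578 -0.022309 = +0.276269;  D = +0.059314-0.269827i
d^4_{4,1}: single k=0 term ⇒ -0.059603;  D = +0.058544-0.011188i
Y_4^{m'}(θ=1.7284,φ=1.7969) and Σ D·Y over m':
  (+0.0027-0.0002i)·(+0.2602-0.3309i)  (-0.0103-0.0191i)·(-0.1187-0.1473i)  (-0.0654+0.0823i)·(+0.2429-0.1180i)  (+0.3152+0.0860i)·(-0.0465-0.2021i)  (-0.0817-0.5847i)·(+0.2414+0.0000i)  (-0.2778+0.1680i)·(+0.0465-0.2021i)  (-0.4795-0.3435i)·(+0.2429+0.1180i)  (+0.0593-0.2698i)·(+0.1187-0.1473i)  (+0.0585-0.0112i)·(+0.2602+0.3309i)
Y_4^1(R⁻¹ n̂) = -0.092823-0.278661i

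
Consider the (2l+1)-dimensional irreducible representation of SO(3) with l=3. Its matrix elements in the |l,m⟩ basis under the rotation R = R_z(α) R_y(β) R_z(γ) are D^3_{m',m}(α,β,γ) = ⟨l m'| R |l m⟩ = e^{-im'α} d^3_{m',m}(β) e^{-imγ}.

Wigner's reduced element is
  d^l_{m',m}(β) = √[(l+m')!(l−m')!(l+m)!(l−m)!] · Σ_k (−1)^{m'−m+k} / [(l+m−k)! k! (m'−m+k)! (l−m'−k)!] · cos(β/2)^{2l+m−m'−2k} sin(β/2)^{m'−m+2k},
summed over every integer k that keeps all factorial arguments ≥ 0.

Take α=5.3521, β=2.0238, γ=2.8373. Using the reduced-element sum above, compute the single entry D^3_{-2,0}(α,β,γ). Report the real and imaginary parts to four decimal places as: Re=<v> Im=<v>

Split into d^3_{-2,0}(β=2.0238) × two z-phases.
Half-angle: c=0.530251, s=0.847841. N=√(1·120·6·6)=65.726707
Admissible k: 2..3 (factorial args all ≥0)
  k=2: (−1)^0·65.7267/(12)·0.5303^4·0.8478^2 = +0.311254
  k=3: (−1)^1·65.7267/(12)·0.5303^2·0.8478^4 = -0.795757
d^3_{-2,0}(2.0238) = +0.311254 -0.795757 = -0.484504
Phases: e^{-i·(-2)·5.3521}=-0.287269-0.957850i, e^{-i·(0)·2.8373}=+1.000000+0.000000i ⇒ D=+0.139183+0.464082i

Re=0.1392 Im=0.4641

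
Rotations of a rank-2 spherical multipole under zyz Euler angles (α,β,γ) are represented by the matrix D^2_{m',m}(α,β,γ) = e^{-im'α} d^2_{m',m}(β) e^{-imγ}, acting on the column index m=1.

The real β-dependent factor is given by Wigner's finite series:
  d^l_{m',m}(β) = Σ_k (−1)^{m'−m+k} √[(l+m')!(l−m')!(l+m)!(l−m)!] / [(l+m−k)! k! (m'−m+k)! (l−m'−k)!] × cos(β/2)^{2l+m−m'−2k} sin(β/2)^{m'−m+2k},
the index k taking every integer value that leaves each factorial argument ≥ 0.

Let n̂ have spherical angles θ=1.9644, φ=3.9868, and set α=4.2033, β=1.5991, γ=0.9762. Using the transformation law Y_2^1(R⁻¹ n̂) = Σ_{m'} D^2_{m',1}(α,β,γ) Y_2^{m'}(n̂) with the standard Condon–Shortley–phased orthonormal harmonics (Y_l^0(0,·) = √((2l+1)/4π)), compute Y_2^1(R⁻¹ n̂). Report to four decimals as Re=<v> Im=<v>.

Re=-0.0255 Im=0.2873

Need the full column D^2_{m',1} for m'=−2..2 at α=4.2033, β=1.5991, γ=0.9762.
cos(β/2)=0.697029, sin(β/2)=0.717043
d^2_{-2,1}: single k=3 term ⇒ +0.513944;  D = +0.211245+0.468523i
d^2_{-1,1}: k∈[2..3] ⇒ +0.749399 -0.264350 = +0.485049;  D = -0.483277-0.041425i
d^2_{0,1}: k∈[1..2] ⇒ +0.594804 -0.629450 = -0.034646;  D = -0.019408+0.028700i
d^2_{1,1}: k∈[0..1] ⇒ +0.236050 -0.749399 = -0.513349;  D = -0.231166-0.458355i
d^2_{2,1}: single k=0 term ⇒ -0.485655;  D = +0.485228+0.020381i
Y_2^{m'}(θ=1.9644,φ=3.9868) and Σ D·Y over m':
  (+0.2112+0.4685i)·(-0.0393-0.3271i)  (-0.4833-0.0414i)·(+0.1816-0.2047i)  (-0.0194+0.0287i)·(-0.1762+0.0000i)  (-0.2312-0.4584i)·(-0.1816-0.2047i)  (+0.4852+0.0204i)·(-0.0393+0.3271i)
Y_2^1(R⁻¹ n̂) = -0.025458+0.287296i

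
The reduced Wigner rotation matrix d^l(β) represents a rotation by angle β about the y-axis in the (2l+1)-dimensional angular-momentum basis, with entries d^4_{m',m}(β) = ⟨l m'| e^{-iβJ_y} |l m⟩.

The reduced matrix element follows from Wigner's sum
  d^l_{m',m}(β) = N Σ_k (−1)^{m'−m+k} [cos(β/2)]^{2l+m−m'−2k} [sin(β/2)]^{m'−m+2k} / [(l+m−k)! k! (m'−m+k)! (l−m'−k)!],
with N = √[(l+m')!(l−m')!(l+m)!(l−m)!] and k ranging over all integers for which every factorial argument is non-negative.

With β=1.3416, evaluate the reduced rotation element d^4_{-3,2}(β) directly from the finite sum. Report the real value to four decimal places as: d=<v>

d^4_{-3,2}(β=1.3416) via Wigner's sum:
c=cos(1.3416/2)=0.783325, s=sin(1.3416/2)=0.621613; N=√[1·5040·720·2]=2693.993318
k∈{5,6} keeps every argument non-negative
  k=5: (−1)^0·2693.9933/(240)·0.7833^3·0.6216^5 = +0.500738
  k=6: (−1)^1·2693.9933/(720)·0.7833^1·0.6216^7 = -0.105110
d^4_{-3,2}(1.3416) = +0.500738 -0.105110 = +0.395628

d=0.3956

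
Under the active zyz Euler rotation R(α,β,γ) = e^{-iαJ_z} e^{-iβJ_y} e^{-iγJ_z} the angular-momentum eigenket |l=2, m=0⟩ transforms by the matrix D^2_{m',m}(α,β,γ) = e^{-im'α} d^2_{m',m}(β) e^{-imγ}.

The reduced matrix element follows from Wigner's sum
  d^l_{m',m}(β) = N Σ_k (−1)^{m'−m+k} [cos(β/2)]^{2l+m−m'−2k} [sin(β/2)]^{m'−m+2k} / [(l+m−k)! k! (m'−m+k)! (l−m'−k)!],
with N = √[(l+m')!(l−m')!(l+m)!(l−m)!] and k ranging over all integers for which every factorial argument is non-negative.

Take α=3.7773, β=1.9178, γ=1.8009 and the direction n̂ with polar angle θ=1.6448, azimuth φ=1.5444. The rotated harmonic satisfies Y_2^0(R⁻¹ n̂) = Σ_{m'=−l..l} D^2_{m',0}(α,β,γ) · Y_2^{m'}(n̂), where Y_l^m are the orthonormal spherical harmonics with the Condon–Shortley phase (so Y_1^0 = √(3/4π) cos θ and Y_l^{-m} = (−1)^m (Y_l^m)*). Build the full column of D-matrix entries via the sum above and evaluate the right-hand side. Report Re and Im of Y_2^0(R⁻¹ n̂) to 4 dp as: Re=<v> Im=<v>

Need the full column D^2_{m',0} for m'=−2..2 at α=3.7773, β=1.9178, γ=1.8009.
cos(β/2)=0.574421, sin(β/2)=0.818560
d^2_{-2,0}: single k=2 term ⇒ +0.541548;  D = +0.159718+0.517460i
d^2_{-1,0}: k∈[1..2] ⇒ +0.380029 -0.771716 = -0.391687;  D = +0.315172+0.232563i
d^2_{0,0}: k∈[0..2] ⇒ +0.108873 -0.884345 +0.448955 = -0.326517;  D = -0.326517+0.000000i
d^2_{1,0}: k∈[0..1] ⇒ -0.380029 +0.771716 = +0.391687;  D = -0.315172+0.232563i
d^2_{2,0}: single k=0 term ⇒ +0.541548;  D = +0.159718-0.517460i
Y_2^{m'}(θ=1.6448,φ=1.5444) and Σ D·Y over m':
  (+0.1597+0.5175i)·(-0.3836-0.0203i)  (+0.3152+0.2326i)·(-0.0015+0.0569i)  (-0.3265+0.0000i)·(-0.3102+0.0000i)  (-0.3152+0.2326i)·(+0.0015+0.0569i)  (+0.1597-0.5175i)·(-0.3836+0.0203i)
Y_2^0(R⁻¹ n̂) = -0.027707+0.000000i

Re=-0.0277 Im=0.0000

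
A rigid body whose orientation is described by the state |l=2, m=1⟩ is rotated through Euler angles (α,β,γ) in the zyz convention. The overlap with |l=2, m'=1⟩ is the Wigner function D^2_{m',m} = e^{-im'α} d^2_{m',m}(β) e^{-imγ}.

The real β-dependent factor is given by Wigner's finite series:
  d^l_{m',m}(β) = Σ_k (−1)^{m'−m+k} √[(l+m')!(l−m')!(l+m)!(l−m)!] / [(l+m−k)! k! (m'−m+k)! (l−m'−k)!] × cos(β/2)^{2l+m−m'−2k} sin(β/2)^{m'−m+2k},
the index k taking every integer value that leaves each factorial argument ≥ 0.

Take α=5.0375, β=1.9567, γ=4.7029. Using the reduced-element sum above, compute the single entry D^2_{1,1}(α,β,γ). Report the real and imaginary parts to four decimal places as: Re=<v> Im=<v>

Re=0.5195 Im=-0.1696

First d^2_{1,1}(β=1.9567), then the phase factors e^{-i(1)α} and e^{-i(1)γ}:
With c≡cos(β/2)=0.558392 and s≡sin(β/2)=0.829577, N=[6·1·6·1]^{1/2}=6.000000
k: max(0,(1)−(1))=0 … min(2+(1),2−(1))=1
  k=0: (−1)^0·6.0000/(6)·0.5584^4·0.8296^0 = +0.097220
  k=1: (−1)^1·6.0000/(2)·0.5584^2·0.8296^2 = -0.643744
d^2_{1,1}(1.9567) = +0.097220 -0.643744 = -0.546524
Phases: e^{-i·(1)·5.0375}=+0.319414+0.947615i, e^{-i·(1)·4.7029}=-0.009489+0.999955i ⇒ D=+0.519528-0.169645i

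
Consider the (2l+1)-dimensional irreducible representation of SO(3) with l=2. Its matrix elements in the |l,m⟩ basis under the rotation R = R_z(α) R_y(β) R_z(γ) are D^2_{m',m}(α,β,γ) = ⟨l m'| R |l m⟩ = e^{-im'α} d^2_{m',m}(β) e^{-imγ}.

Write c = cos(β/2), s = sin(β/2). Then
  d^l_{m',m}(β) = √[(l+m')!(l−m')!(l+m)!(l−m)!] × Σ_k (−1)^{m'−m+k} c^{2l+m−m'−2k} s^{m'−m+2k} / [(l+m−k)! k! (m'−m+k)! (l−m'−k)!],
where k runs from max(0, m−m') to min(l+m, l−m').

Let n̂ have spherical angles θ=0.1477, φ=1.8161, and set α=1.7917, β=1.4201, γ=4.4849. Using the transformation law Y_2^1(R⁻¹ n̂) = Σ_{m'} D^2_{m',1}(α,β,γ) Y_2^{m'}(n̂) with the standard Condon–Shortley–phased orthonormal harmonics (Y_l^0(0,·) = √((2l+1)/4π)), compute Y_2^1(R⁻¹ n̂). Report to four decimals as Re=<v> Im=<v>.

Need the full column D^2_{m',1} for m'=−2..2 at α=1.7917, β=1.4201, γ=4.4849.
cos(β/2)=0.758329, sin(β/2)=0.651872
d^2_{-2,1}: single k=3 term ⇒ +0.420121;  D = +0.260657-0.329483i
d^2_{-1,1}: k∈[2..3] ⇒ +0.733097 -0.180571 = +0.552525;  D = -0.497905-0.239529i
d^2_{0,1}: k∈[1..2] ⇒ +0.696324 -0.514541 = +0.181783;  D = -0.040998+0.177099i
d^2_{1,1}: k∈[0..1] ⇒ +0.330698 -0.733097 = -0.402399;  D = -0.402390-0.002650i
d^2_{2,1}: single k=0 term ⇒ -0.568546;  D = +0.120919+0.555539i
Y_2^{m'}(θ=0.1477,φ=1.8161) and Σ D·Y over m':
  (+0.2607-0.3295i)·(-0.0074+0.0039i)  (-0.4979-0.2395i)·(-0.0273-0.1091i)  (-0.0410+0.1771i)·(+0.6103+0.0000i)  (-0.4024-0.0026i)·(+0.0273-0.1091i)  (+0.1209+0.5555i)·(-0.0074-0.0039i)
Y_2^1(R⁻¹ n̂) = -0.048158+0.211644i

Re=-0.0482 Im=0.2116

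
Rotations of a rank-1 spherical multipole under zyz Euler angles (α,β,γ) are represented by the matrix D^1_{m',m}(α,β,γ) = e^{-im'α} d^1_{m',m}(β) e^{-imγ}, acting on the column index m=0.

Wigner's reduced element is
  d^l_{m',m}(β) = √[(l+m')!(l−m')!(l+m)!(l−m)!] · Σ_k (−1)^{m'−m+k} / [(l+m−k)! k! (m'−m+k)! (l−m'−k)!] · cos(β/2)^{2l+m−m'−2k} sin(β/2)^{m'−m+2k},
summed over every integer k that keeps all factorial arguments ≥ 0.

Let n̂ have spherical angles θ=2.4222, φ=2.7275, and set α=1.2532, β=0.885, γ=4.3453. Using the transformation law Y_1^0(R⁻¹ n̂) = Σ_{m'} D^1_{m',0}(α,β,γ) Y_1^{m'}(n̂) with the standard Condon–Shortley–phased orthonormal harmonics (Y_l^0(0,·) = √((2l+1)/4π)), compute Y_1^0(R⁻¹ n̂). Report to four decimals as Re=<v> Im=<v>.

Need the full column D^1_{m',0} for m'=−1..1 at α=1.2532, β=0.885, γ=4.3453.
cos(β/2)=0.903684, sin(β/2)=0.428200
d^1_{-1,0}: single k=1 term ⇒ +0.547241;  D = +0.170894+0.519872i
d^1_{0,0}: k∈[0..1] ⇒ +0.816645 -0.183355 = +0.633290;  D = +0.633290+0.000000i
d^1_{1,0}: single k=0 term ⇒ -0.547241;  D = -0.170894+0.519872i
Y_1^{m'}(θ=2.4222,φ=2.7275) and Σ D·Y over m':
  (+0.1709+0.5199i)·(-0.2084-0.0916i)  (+0.6333+0.0000i)·(-0.3675+0.0000i)  (-0.1709+0.5199i)·(+0.2084-0.0916i)
Y_1^0(R⁻¹ n̂) = -0.208747+0.000000i

Re=-0.2087 Im=0.0000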